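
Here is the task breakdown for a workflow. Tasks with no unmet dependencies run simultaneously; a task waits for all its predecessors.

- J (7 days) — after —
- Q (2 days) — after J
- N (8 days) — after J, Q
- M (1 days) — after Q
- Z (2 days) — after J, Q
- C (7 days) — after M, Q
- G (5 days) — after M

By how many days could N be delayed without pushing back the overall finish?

The longest chain is J→Q→N = 7+2+8 = 17; overall finish 17 days.
Longest path through N: 17 days (earliest finish 17, latest finish 17).
Slack of N = 9 − 9 = 0 days.

0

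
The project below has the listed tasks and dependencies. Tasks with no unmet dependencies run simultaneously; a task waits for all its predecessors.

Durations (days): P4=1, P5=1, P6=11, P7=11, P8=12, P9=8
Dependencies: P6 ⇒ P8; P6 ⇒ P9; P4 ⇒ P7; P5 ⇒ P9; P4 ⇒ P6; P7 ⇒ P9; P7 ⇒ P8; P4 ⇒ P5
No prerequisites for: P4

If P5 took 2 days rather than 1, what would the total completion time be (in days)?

24

Baseline: P4→P6→P8 = 1+11+12 = 24 → 24 days.
P5 has 14 days of float (longest path through it is 10).
No other chain overtakes it, so the finish is 24 days.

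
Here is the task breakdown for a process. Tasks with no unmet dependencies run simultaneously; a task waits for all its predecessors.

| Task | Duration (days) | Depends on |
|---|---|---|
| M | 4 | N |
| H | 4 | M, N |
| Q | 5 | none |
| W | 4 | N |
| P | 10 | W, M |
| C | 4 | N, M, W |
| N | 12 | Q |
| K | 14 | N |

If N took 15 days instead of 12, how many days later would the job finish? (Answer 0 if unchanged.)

3

As given, the longest chain is Q→N→M→P = 5+12+4+10 = 31, so the finish is 31 days.
N lies on that path, so at 15 days the path becomes 34 days.
The critical path is still Q→N→M→P; finish is now 34 days.
Change in finish: 34 − 31 = +3 days.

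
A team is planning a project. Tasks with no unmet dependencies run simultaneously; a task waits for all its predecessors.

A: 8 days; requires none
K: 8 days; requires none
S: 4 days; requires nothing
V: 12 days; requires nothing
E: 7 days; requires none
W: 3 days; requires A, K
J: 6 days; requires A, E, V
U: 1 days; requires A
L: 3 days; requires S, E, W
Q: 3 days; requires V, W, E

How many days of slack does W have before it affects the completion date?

4

V→J = 12+6 = 18 sets the makespan at 18 days.
Longest path through W: 14 days (earliest finish 11, latest finish 15).
Float = 18 − 14 = 4.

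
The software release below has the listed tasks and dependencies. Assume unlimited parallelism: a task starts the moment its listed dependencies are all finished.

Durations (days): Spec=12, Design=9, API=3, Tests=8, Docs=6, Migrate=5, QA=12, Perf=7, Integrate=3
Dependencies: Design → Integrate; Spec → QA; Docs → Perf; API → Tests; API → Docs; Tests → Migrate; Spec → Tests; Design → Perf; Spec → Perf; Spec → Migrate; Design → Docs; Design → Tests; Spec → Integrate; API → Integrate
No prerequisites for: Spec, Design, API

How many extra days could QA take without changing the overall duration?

1

Critical path: Spec→Tests→Migrate = 12+8+5 = 25, so the finish is 25 days.
Longest path through QA: 24 days (earliest finish 24, latest finish 25).
Slack of QA = 13 − 12 = 1 day.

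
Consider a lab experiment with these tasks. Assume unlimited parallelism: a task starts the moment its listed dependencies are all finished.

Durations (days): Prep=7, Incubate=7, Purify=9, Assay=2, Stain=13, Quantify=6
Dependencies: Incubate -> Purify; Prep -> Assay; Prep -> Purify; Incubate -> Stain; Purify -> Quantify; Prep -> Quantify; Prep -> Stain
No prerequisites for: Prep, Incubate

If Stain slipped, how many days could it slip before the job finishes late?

2

Critical path: Prep→Purify→Quantify = 7+9+6 = 22, so the finish is 22 days.
Stain finishes as early as 20 and must finish by 22.
So Stain can slip 22 − 20 = 2 days.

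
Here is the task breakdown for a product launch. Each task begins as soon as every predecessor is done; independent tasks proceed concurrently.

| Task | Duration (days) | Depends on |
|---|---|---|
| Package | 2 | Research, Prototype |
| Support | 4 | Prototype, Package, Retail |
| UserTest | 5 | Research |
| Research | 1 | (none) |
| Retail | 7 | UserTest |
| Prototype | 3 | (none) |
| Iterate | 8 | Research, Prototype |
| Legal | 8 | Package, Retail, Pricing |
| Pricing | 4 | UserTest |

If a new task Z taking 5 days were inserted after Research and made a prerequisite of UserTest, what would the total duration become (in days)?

26

Originally the project takes 21 days.
With Z inserted, UserTest now waits for max(Research, Z).
New critical path: Research→Z→UserTest→Retail→Legal = 1+5+5+7+8 = 26 ⇒ 26 days.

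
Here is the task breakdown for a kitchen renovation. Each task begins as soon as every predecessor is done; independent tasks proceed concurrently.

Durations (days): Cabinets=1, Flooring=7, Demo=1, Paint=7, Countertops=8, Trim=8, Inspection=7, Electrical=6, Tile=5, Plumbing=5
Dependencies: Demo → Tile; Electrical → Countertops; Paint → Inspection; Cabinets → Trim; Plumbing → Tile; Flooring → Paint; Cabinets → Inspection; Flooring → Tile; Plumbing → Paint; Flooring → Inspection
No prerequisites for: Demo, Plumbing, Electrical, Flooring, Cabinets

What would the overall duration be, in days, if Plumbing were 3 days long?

As given, the longest chain is Flooring→Paint→Inspection = 7+7+7 = 21, so the finish is 21 days.
Plumbing has 2 days of float (longest path through it is 19).
That remains the longest chain; total 21 days.

21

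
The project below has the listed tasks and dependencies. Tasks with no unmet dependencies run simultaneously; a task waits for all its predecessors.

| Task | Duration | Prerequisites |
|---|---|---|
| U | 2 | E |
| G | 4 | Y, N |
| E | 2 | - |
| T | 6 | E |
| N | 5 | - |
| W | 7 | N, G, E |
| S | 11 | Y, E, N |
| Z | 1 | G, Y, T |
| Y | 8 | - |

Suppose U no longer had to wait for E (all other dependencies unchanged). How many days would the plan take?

With the dependency in place, Y→G→W = 8+4+7 = 19 sets the finish at 19 days.
Without E→U, U's earliest start moves from 2 to 0.
The longest chain is now Y→G→W = 8+4+7 = 19, so the plan takes 19 days.

19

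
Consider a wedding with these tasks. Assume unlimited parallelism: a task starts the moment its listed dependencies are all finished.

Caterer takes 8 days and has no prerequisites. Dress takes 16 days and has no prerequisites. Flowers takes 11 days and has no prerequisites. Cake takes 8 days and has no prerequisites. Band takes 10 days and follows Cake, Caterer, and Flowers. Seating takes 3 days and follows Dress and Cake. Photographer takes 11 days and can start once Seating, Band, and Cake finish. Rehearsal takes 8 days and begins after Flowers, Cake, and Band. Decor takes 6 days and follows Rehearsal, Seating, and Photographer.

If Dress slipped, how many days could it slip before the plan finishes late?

The longest chain is Flowers→Band→Photographer→Decor = 11+10+11+6 = 38; overall finish 38 days.
Dress finishes as early as 16 and must finish by 18.
So Dress can slip 18 − 16 = 2 days.

2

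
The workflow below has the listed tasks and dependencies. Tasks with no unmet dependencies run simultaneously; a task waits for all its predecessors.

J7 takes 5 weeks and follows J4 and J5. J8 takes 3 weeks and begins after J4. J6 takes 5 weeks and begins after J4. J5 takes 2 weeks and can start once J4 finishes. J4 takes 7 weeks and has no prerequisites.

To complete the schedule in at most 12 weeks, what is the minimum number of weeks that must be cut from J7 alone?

Current finish: 14 weeks; target: 12.
J7 is on every critical path, so each week cut from J7 cuts the finish by one (this holds down to a finish of 12).
Need 14 − 12 = 2 weeks off J7 → J7 becomes 3 weeks, finish becomes 12.

2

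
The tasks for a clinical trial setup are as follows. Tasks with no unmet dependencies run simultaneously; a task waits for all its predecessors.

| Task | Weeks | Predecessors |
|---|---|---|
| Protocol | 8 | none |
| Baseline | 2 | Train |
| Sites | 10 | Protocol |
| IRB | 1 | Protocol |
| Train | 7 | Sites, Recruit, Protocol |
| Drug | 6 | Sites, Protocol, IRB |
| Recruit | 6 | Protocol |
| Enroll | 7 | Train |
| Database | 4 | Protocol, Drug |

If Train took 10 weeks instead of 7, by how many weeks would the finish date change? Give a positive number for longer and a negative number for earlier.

3

Critical path before the change: Protocol→Sites→Train→Enroll = 8+10+7+7 = 32 giving 32 weeks.
Train lies on that path, so at 10 weeks the path becomes 35 weeks.
The critical path is still Protocol→Sites→Train→Enroll; finish is now 35 weeks.
Change in finish: 35 − 32 = +3 weeks.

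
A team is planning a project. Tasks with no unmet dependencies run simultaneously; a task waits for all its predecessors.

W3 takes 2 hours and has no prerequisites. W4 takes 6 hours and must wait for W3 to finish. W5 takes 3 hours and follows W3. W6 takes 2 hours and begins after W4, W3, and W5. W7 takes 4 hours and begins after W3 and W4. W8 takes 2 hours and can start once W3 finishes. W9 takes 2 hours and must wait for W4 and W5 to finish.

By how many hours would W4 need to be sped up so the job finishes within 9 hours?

Current finish: 12 hours; target: 9.
W4 is on every critical path, so each hour cut from W4 cuts the finish by one (this holds down to a finish of 7).
Need 12 − 9 = 3 hours off W4 → W4 becomes 3 hours, finish becomes 9.

3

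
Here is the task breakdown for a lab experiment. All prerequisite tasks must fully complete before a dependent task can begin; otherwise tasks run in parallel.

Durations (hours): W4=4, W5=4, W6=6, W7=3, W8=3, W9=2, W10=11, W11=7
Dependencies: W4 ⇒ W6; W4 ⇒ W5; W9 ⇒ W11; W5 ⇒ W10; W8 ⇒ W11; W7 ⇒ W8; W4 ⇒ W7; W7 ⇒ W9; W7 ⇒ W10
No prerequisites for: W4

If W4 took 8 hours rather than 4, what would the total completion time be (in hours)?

23

Baseline: W4→W5→W10 = 4+4+11 = 19 → 19 hours.
W4 lies on that path, so at 8 hours the path becomes 23 hours.
No other chain overtakes it, so the finish is 23 hours.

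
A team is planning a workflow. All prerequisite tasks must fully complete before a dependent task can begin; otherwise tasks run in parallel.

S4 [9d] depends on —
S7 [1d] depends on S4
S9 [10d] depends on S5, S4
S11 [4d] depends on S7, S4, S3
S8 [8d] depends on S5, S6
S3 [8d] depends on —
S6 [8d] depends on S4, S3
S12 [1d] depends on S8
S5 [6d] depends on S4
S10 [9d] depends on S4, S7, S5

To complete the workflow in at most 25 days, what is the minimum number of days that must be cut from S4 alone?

Current finish: 26 days; target: 25.
S4 is on every critical path, so each day cut from S4 cuts the finish by one (this holds down to a finish of 25).
Need 26 − 25 = 1 day off S4 → S4 becomes 8 days, finish becomes 25.

1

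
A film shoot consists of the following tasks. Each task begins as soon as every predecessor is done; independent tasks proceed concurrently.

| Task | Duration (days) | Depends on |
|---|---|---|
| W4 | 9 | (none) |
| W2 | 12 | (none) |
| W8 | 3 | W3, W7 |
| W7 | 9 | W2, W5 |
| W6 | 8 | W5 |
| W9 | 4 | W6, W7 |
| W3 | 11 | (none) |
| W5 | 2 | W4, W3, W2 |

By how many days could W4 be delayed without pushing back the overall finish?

3

Critical path: W2→W5→W7→W9 = 12+2+9+4 = 27, so the finish is 27 days.
Longest path through W4: 24 days (earliest finish 9, latest finish 12).
So W4 can slip 12 − 9 = 3 days.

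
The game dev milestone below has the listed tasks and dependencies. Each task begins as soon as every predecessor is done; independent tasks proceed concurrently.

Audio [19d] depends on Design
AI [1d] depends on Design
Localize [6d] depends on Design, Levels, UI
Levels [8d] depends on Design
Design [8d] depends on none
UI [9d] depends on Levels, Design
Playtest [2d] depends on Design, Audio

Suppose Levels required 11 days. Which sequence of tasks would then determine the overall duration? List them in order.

Design, Levels, UI, Localize

The binding path is Design→Levels→UI→Localize = 8+8+9+6 = 31; finish at 31 days.
Levels is on the critical path; changing it to 11 makes that path 34 days.
That remains the longest chain; total 34 days.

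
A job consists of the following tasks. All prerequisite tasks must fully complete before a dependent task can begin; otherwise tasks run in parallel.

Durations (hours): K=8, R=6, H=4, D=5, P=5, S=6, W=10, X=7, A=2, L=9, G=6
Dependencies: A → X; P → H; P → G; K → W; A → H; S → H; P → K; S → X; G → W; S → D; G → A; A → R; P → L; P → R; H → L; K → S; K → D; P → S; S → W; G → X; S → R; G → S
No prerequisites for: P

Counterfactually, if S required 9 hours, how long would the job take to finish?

Actual critical path: P→K→S→H→L = 5+8+6+4+9 = 32 ⇒ 32 hours.
Since S is critical, the +3 change carries straight to that chain (now 35 hours).
That remains the longest chain; total 35 hours.

35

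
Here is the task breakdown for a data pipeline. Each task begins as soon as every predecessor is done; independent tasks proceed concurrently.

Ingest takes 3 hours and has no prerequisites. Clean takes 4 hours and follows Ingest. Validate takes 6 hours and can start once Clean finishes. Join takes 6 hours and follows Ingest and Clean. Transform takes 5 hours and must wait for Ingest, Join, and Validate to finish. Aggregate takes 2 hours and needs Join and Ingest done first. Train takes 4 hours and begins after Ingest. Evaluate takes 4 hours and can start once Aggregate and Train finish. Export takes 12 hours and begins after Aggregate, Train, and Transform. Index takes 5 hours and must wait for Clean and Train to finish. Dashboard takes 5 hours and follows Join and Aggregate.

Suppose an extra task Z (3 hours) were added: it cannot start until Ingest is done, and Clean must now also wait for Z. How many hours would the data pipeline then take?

Originally the data pipeline takes 30 hours.
With Z inserted, Clean now waits for max(Ingest, Z).
New critical path: Ingest→Z→Clean→Validate→Transform→Export = 3+3+4+6+5+12 = 33 ⇒ 33 hours.

33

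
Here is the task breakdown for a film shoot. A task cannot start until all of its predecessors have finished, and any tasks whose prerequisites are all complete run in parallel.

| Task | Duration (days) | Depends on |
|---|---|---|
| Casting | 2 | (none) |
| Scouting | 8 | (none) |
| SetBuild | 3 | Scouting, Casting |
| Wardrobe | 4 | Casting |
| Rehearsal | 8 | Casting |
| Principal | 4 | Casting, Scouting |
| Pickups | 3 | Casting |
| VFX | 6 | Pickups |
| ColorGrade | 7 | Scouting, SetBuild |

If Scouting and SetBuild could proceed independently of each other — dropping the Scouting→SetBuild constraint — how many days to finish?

15

Original critical path: Scouting→SetBuild→ColorGrade = 8+3+7 = 18 ⇒ 18 days.
Without Scouting→SetBuild, SetBuild's earliest start moves from 8 to 2.
New critical path: Scouting→ColorGrade = 8+7 = 15 ⇒ 15 days.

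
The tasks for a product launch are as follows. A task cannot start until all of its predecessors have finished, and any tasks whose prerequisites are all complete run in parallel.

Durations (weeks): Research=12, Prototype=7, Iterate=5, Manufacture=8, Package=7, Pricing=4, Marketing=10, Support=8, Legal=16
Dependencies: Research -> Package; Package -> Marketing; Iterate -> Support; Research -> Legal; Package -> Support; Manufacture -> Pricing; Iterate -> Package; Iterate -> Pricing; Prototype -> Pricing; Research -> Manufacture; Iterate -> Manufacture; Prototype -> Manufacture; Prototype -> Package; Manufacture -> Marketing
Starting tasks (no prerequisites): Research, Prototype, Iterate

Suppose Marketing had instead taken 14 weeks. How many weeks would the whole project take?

34

As given, the longest chain is Research→Manufacture→Marketing = 12+8+10 = 30, so the finish is 30 weeks.
Marketing is on the critical path; changing it to 14 makes that path 34 weeks.
No other chain overtakes it, so the finish is 34 weeks.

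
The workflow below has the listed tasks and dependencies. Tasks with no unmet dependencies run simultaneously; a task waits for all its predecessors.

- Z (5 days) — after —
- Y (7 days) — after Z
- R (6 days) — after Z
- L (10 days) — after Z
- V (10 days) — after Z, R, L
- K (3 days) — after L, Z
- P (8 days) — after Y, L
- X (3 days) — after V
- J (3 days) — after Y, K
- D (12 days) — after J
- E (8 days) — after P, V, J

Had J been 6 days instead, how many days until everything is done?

Actual critical path: Z→L→K→J→D = 5+10+3+3+12 = 33 ⇒ 33 days.
J lies on that path, so at 6 days the path becomes 36 days.
The critical path is still Z→L→K→J→D; finish is now 36 days.

36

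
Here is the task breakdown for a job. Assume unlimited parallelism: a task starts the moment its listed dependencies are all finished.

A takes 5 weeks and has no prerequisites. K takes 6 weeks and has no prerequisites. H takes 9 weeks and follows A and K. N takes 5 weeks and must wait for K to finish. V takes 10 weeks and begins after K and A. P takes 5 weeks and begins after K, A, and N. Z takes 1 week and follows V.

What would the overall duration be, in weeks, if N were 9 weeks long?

The binding path is K→V→Z = 6+10+1 = 17; finish at 17 weeks.
N is off the critical path — its longest chain is 16 weeks, giving 1 of slack.
The binding chain switches to K→N→P = 6+9+5 = 20; finish 20 weeks.

20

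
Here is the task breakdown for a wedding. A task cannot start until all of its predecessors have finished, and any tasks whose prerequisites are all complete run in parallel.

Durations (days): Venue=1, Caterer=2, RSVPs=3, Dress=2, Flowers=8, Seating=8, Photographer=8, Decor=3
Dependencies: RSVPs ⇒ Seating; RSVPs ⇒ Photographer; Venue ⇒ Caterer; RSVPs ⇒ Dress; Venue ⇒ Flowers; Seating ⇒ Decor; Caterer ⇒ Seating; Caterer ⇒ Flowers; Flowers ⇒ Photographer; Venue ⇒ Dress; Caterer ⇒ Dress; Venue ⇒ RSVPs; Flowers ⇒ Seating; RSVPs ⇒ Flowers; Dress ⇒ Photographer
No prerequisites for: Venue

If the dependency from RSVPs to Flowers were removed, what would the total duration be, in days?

22

Before: longest chain Venue→RSVPs→Flowers→Seating→Decor = 1+3+8+8+3 = 23, finish 23.
Without RSVPs→Flowers, Flowers's earliest start moves from 4 to 3.
The longest chain is now Venue→Caterer→Flowers→Seating→Decor = 1+2+8+8+3 = 22, so the wedding takes 22 days.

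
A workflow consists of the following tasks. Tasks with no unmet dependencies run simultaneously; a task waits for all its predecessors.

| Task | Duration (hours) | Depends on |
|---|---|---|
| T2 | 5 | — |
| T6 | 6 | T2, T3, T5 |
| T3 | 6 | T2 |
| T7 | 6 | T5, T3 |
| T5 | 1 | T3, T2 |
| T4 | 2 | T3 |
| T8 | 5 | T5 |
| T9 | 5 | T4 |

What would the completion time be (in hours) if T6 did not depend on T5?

18

Before: longest chain T2→T3→T4→T9 = 5+6+2+5 = 18, finish 18.
Without T5→T6, T6's earliest start moves from 12 to 11.
After: T2→T3→T4→T9 = 5+6+2+5 = 18 → 18 hours.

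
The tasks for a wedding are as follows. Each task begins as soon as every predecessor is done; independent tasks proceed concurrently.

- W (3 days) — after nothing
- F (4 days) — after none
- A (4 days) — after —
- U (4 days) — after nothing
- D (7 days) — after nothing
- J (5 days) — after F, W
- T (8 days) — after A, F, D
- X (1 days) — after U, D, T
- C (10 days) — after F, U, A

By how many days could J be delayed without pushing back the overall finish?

Critical path: D→T→X = 7+8+1 = 16, so the finish is 16 days.
J finishes as early as 9 and must finish by 16.
Slack of J = 11 − 4 = 7 days.

7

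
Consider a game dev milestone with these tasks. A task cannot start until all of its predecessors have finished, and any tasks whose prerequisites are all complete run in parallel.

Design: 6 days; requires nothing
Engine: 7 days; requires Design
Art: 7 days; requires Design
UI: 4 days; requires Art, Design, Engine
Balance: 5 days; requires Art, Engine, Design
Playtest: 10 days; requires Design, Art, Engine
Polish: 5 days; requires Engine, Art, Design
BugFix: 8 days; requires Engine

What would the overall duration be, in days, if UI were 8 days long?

Actual critical path: Design→Engine→Playtest = 6+7+10 = 23 ⇒ 23 days.
UI is off the critical path — its longest chain is 17 days, giving 6 of slack.
That remains the longest chain; total 23 days.

23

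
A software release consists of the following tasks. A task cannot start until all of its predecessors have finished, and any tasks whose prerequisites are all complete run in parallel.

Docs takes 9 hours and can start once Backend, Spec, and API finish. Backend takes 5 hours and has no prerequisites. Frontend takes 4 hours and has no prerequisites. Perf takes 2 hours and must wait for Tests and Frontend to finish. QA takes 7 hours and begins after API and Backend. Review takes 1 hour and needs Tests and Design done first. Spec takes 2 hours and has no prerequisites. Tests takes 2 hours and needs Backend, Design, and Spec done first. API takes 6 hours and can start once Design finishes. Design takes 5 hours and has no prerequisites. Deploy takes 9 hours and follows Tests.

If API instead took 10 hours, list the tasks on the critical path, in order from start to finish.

The binding path is Design→API→Docs = 5+6+9 = 20; finish at 20 hours.
API is on the critical path; changing it to 10 makes that path 24 hours.
The critical path is still Design→API→Docs; finish is now 24 hours.

Design, API, Docs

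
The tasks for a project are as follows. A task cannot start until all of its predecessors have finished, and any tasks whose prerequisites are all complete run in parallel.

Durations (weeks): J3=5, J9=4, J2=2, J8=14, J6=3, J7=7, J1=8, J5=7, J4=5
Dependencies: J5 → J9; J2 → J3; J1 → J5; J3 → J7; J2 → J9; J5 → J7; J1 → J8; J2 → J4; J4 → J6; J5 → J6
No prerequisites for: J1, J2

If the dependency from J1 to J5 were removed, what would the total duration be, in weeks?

22

Before: longest chain J1→J5→J7 = 8+7+7 = 22, finish 22.
Without J1→J5, J5's earliest start moves from 8 to 0.
New critical path: J1→J8 = 8+14 = 22 ⇒ 22 weeks.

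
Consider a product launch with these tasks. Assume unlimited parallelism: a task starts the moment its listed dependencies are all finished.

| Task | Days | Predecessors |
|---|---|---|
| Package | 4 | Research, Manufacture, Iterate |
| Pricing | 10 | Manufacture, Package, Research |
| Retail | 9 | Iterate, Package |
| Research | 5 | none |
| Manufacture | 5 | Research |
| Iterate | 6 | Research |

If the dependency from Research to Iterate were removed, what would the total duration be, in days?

24

With the dependency in place, Research→Iterate→Package→Pricing = 5+6+4+10 = 25 sets the finish at 25 days.
Without Research→Iterate, Iterate's earliest start moves from 5 to 0.
New critical path: Research→Manufacture→Package→Pricing = 5+5+4+10 = 24 ⇒ 24 days.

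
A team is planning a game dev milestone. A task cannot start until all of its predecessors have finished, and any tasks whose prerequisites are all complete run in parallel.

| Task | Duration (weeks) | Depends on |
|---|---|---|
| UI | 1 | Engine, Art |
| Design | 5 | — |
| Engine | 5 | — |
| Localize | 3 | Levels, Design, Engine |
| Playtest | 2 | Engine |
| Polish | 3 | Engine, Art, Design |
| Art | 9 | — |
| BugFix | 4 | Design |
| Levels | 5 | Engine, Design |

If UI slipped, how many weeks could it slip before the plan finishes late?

3

The longest chain is Design→Levels→Localize = 5+5+3 = 13; overall finish 13 weeks.
The longest chain containing UI totals 10 weeks.
Slack of UI = 12 − 9 = 3 weeks.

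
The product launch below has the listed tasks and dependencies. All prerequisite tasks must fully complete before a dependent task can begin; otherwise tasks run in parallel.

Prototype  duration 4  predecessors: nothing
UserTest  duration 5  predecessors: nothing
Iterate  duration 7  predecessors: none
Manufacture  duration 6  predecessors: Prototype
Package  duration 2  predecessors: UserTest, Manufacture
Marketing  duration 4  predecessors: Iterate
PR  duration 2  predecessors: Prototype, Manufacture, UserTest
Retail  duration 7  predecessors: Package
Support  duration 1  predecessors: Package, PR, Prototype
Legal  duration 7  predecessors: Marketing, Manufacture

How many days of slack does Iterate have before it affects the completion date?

Critical path: Prototype→Manufacture→Package→Retail = 4+6+2+7 = 19, so the finish is 19 days.
Iterate finishes as early as 7 and must finish by 8.
So Iterate can slip 8 − 7 = 1 day.

1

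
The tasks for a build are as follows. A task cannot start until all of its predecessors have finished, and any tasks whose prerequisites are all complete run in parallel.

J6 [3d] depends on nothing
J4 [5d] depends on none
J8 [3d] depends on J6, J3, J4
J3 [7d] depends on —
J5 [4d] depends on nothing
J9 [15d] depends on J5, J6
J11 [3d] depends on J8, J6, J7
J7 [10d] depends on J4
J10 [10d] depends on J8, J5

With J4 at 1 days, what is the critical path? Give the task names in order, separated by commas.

J3, J8, J10

Critical path before the change: J3→J8→J10 = 7+3+10 = 20 giving 20 days.
J4 has 2 days of float (longest path through it is 18).
No other chain overtakes it, so the finish is 20 days.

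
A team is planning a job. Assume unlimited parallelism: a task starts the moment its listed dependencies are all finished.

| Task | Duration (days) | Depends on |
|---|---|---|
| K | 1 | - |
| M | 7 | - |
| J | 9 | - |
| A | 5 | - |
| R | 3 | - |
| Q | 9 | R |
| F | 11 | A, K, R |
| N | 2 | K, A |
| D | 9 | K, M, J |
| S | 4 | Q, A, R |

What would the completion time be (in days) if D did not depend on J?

Original critical path: J→D = 9+9 = 18 ⇒ 18 days.
Without J→D, D's earliest start moves from 9 to 7.
New critical path: M→D = 7+9 = 16 ⇒ 16 days.

16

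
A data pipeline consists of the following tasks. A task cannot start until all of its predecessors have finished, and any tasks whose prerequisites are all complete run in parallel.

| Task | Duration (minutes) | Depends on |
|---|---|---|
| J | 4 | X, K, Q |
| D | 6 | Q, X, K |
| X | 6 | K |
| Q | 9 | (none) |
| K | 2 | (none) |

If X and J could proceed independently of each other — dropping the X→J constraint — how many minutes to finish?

15

Before: longest chain Q→D = 9+6 = 15, finish 15.
Dropping X→J doesn't change J's earliest start (9); another predecessor still binds.
New critical path: Q→D = 9+6 = 15 ⇒ 15 minutes.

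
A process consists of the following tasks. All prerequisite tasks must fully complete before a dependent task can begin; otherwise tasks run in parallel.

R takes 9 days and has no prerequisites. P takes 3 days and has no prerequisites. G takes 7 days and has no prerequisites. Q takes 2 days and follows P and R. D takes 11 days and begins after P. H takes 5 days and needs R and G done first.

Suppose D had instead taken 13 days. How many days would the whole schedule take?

16

Critical path before the change: P→D = 3+11 = 14 giving 14 days.
D is on the critical path; changing it to 13 makes that path 16 days.
No other chain overtakes it, so the finish is 16 days.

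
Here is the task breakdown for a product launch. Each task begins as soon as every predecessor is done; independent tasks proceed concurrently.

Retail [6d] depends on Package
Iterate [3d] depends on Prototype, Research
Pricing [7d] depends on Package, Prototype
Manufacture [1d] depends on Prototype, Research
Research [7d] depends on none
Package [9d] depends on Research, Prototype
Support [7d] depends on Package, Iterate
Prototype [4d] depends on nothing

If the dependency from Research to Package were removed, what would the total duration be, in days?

With the dependency in place, Research→Package→Pricing = 7+9+7 = 23 sets the finish at 23 days.
Without Research→Package, Package's earliest start moves from 7 to 4.
New critical path: Prototype→Package→Pricing = 4+9+7 = 20 ⇒ 20 days.

20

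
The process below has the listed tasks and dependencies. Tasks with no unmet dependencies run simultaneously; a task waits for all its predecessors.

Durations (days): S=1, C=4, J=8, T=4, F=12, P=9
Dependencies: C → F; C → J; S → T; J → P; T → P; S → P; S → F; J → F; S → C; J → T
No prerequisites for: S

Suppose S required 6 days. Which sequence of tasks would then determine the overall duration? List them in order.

S, C, J, T, P

As given, the longest chain is S→C→J→T→P = 1+4+8+4+9 = 26, so the finish is 26 days.
Since S is critical, the +5 change carries straight to that chain (now 31 days).
The critical path is still S→C→J→T→P; finish is now 31 days.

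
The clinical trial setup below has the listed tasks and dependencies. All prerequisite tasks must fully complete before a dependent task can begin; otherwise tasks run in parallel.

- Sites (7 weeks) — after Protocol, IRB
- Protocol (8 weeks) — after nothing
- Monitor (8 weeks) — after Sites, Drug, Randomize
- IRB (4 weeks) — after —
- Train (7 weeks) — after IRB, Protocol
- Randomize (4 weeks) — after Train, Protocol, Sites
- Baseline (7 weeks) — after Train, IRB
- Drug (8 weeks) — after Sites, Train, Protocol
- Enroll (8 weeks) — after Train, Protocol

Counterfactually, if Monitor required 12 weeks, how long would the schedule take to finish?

Baseline: Protocol→Sites→Drug→Monitor = 8+7+8+8 = 31 → 31 weeks.
Monitor is on the critical path; changing it to 12 makes that path 35 weeks.
No other chain overtakes it, so the finish is 35 weeks.

35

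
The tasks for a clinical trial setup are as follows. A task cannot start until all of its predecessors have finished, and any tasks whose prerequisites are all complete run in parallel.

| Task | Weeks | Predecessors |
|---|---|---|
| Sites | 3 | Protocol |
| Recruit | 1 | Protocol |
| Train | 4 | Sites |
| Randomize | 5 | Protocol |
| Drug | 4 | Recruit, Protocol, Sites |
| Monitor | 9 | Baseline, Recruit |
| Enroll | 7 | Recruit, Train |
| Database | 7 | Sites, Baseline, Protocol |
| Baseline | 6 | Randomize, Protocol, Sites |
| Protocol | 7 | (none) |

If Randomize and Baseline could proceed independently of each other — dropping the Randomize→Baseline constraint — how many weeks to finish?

25

Before: longest chain Protocol→Randomize→Baseline→Monitor = 7+5+6+9 = 27, finish 27.
Without Randomize→Baseline, Baseline's earliest start moves from 12 to 10.
The longest chain is now Protocol→Sites→Baseline→Monitor = 7+3+6+9 = 25, so the project takes 25 weeks.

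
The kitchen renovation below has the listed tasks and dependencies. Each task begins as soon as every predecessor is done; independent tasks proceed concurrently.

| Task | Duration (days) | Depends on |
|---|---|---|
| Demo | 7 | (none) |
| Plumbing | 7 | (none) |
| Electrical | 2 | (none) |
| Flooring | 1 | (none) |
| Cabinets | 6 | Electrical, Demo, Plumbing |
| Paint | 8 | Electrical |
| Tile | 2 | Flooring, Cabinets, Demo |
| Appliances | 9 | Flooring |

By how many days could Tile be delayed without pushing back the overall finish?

0

Demo→Cabinets→Tile = 7+6+2 = 15 sets the makespan at 15 days.
The longest chain containing Tile totals 15 days.
Slack of Tile = 13 − 13 = 0 days.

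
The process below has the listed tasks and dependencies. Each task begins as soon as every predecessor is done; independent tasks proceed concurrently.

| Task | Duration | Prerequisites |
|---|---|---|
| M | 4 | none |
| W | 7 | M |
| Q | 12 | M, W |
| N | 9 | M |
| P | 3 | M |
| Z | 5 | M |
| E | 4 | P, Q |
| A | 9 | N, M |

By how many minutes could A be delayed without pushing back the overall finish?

Critical path: M→W→Q→E = 4+7+12+4 = 27, so the finish is 27 minutes.
The longest chain containing A totals 22 minutes.
Slack of A = 18 − 13 = 5 minutes.

5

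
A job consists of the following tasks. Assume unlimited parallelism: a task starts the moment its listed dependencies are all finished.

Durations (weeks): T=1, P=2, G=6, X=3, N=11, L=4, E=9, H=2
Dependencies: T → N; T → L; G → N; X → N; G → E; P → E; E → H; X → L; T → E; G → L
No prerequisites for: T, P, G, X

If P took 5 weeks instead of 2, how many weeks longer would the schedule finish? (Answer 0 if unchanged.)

0

As given, the longest chain is G→N = 6+11 = 17, so the finish is 17 weeks.
P has 4 weeks of float (longest path through it is 13).
The critical path is still G→N; finish is now 17 weeks.
Change in finish: 17 − 17 = +0 weeks.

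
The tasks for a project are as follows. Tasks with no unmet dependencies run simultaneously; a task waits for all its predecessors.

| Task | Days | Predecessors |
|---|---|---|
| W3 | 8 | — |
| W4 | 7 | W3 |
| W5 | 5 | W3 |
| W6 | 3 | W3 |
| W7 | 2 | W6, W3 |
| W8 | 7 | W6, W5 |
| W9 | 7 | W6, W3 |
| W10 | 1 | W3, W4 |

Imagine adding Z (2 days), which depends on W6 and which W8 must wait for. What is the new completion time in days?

Originally the project takes 20 days.
With Z inserted, W8 now waits for max(W6, W5, Z).
New critical path: W3→W5→W8 = 8+5+7 = 20 ⇒ 20 days.

20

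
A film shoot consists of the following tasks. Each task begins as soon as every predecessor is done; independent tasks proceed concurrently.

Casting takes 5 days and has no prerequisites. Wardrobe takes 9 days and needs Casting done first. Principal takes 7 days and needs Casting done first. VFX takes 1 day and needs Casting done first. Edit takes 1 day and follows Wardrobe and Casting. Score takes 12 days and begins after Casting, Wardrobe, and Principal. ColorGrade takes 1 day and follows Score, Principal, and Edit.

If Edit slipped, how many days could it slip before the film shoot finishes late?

11

Critical path: Casting→Wardrobe→Score→ColorGrade = 5+9+12+1 = 27, so the finish is 27 days.
The longest chain containing Edit totals 16 days.
So Edit can slip 26 − 15 = 11 days.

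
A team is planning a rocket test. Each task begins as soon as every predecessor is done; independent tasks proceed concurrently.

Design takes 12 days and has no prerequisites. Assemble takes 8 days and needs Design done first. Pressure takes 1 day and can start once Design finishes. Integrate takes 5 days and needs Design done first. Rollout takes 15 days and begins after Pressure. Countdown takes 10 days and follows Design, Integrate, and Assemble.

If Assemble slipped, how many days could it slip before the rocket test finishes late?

The longest chain is Design→Assemble→Countdown = 12+8+10 = 30; overall finish 30 days.
The longest chain containing Assemble totals 30 days.
Slack of Assemble = 12 − 12 = 0 days.

0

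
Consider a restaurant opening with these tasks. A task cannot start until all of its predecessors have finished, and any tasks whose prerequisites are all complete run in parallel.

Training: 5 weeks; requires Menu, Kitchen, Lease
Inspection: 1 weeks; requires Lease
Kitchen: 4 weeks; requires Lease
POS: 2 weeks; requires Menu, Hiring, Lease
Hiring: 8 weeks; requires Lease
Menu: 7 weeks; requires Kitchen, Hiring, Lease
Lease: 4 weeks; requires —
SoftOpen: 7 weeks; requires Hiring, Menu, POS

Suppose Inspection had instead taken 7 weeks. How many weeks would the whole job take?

28

Baseline: Lease→Hiring→Menu→POS→SoftOpen = 4+8+7+2+7 = 28 → 28 weeks.
The longest path through Inspection is only 5 weeks, so Inspection has float 23.
That remains the longest chain; total 28 weeks.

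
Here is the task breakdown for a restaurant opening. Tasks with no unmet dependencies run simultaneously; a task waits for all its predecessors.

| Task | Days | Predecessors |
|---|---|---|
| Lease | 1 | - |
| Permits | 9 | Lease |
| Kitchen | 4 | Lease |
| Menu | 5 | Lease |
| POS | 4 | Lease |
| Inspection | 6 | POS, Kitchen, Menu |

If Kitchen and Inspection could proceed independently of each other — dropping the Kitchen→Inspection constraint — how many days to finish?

Original critical path: Lease→Menu→Inspection = 1+5+6 = 12 ⇒ 12 days.
Dropping Kitchen→Inspection doesn't change Inspection's earliest start (6); another predecessor still binds.
New critical path: Lease→Menu→Inspection = 1+5+6 = 12 ⇒ 12 days.

12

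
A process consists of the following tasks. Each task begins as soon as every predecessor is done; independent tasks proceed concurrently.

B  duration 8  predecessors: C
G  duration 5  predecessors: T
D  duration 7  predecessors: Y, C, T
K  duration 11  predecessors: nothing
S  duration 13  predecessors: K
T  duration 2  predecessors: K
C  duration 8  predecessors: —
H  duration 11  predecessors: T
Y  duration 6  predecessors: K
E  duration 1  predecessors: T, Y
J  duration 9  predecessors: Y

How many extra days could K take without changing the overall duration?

0

The longest chain is K→Y→J = 11+6+9 = 26; overall finish 26 days.
Longest path through K: 26 days (earliest finish 11, latest finish 11).
Float = 26 − 26 = 0.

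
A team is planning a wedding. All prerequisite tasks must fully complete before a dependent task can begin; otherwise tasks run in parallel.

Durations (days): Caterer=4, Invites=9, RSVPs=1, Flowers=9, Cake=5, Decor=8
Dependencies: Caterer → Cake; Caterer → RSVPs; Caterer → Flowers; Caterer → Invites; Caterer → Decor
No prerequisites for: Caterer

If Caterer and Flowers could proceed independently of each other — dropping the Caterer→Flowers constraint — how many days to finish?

Original critical path: Caterer→Invites = 4+9 = 13 ⇒ 13 days.
Without Caterer→Flowers, Flowers's earliest start moves from 4 to 0.
New critical path: Caterer→Invites = 4+9 = 13 ⇒ 13 days.

13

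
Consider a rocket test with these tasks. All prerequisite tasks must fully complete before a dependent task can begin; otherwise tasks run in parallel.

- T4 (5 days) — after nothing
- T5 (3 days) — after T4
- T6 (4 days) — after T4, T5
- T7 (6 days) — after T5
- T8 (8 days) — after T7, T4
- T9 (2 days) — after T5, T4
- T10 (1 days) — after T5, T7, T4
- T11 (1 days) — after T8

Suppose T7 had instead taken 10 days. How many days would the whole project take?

Critical path before the change: T4→T5→T7→T8→T11 = 5+3+6+8+1 = 23 giving 23 days.
T7 lies on that path, so at 10 days the path becomes 27 days.
The critical path is still T4→T5→T7→T8→T11; finish is now 27 days.

27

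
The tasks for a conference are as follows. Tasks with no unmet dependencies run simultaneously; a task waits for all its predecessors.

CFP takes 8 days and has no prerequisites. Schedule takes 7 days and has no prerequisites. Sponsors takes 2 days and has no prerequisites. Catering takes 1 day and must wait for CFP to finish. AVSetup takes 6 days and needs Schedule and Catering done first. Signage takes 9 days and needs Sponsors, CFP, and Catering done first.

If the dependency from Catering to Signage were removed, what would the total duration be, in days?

Original critical path: CFP→Catering→Signage = 8+1+9 = 18 ⇒ 18 days.
Without Catering→Signage, Signage's earliest start moves from 9 to 8.
The longest chain is now CFP→Signage = 8+9 = 17, so the plan takes 17 days.

17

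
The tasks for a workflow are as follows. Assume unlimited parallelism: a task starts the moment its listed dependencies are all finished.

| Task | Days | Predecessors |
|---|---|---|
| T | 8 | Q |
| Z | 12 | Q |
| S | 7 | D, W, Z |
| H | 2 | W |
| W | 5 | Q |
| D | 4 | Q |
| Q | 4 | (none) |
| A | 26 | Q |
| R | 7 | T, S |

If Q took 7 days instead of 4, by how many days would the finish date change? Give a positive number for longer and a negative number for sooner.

Actual critical path: Q→Z→S→R = 4+12+7+7 = 30 ⇒ 30 days.
Q is on the critical path; changing it to 7 makes that path 33 days.
That remains the longest chain; total 33 days.
Change in finish: 33 − 30 = +3 days.

3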